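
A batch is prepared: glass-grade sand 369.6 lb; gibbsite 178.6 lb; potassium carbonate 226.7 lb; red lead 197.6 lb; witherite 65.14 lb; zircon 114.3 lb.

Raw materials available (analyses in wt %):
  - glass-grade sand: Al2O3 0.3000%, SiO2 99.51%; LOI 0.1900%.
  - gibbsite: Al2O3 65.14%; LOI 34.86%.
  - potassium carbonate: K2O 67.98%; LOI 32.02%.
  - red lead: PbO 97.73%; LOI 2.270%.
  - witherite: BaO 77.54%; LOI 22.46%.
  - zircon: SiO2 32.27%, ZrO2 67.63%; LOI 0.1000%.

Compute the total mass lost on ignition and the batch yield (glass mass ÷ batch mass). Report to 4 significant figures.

The whole derivation runs at full float precision throughout — intermediates are displayed rounded to four significant digits in the working; exactly one rounding goes into each reported figure. The derived quantities (the totals, LOI, yield, six oxide percentages, glass mass) are rebuilt in full float precision from the batch weights at 997.2 lb of glass, exactly as shown in the question or the answer.
Loss on ignition, line by line:
  glass-grade sand: 369.6 × 0.001900 = 0.7022 lb
  gibbsite: 178.6 × 0.3486 = 62.26 lb
  potassium carbonate: 226.7 × 0.3202 = 72.59 lb
  red lead: 197.6 × 0.02270 = 4.486 lb
  witherite: 65.14 × 0.2246 = 14.63 lb
  zircon: 114.3 × 0.001000 = 0.1143 lb
Total LOI = 154.8 lb
Glass = batch − LOI = 1152 − 154.8 = 997.2 lb

LOI loss = 154.8 lb; glass = 997.2 lb; yield = 86.56%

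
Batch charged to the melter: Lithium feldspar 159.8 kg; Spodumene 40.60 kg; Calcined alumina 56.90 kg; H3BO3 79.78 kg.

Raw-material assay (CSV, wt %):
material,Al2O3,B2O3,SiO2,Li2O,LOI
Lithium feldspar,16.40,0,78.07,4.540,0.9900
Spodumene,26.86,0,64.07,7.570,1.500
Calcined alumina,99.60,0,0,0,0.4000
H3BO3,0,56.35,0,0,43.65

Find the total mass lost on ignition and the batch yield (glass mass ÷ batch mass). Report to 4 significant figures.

Intermediates are rounded off to 4 significant digits when displayed; every computation carries full precision from start to finish — every reported number receives exactly one rounding. All derived quantities are rebuilt at full float precision (net glass mass, totals, ignition loss, yield, the four compositions) using the weight values at 299.8 kg of glass as they appear in the problem or answer text.
Material-by-material LOI:
  Lithium feldspar: 159.8 × 0.009900 = 1.582 kg
  Spodumene: 40.60 × 0.01500 = 0.6090 kg
  Calcined alumina: 56.90 × 0.004000 = 0.2276 kg
  H3BO3: 79.78 × 0.4365 = 34.82 kg
Total LOI = 37.24 kg
Glass = batch − LOI = 337.1 − 37.24 = 299.8 kg

LOI loss = 37.24 kg; glass = 299.8 kg; yield = 88.95%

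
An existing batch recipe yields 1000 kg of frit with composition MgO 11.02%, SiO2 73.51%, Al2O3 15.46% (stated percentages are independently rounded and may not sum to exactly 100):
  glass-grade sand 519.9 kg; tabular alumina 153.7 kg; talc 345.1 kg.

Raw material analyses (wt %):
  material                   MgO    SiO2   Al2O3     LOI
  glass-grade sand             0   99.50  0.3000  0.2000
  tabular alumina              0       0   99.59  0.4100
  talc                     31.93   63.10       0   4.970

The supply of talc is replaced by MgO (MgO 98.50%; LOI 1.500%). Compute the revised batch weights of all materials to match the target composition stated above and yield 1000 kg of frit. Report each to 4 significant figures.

Revised batch per 1000 kg frit:
  glass-grade sand: 738.8 kg
  tabular alumina: 153.0 kg
  MgO: 111.9 kg
Total batch = 1004 kg; LOI loss = 3.783 kg

All internal work keeps full float precision end to end; mid-chain values appear rounded off to 4 significant digits within the worked lines — every reported result is rounded only once; derived quantities are carried from the weighed amounts on 1000 kg of glass in full float precision (totals, ignition loss, net glass mass, the yield, the three compositions), as given in problem or answer.
Target masses of each oxide per 1000 kg frit:
  MgO: 11.02% × 1000 = 110.2 kg
  SiO2: 73.51% × 1000 = 735.1 kg
  Al2O3: 15.46% × 1000 = 154.6 kg
Mass-balance tally per oxide from the weights as reported, on the stated basis (sum by sum, the targets are met given rounding of the digits):
  MgO: 111.9·0.9850 = 110.2 kg (target 110.2 kg)
  SiO2: 738.8·0.9950 = 735.1 kg (target 735.1 kg)
  Al2O3: 738.8·0.003000 + 153.0·0.9959 = 154.6 kg (target 154.6 kg)
Glass-mass closure: Σ batch − LOI loss = 999.9 kg (the targets, summed, come to 999.9 kg; versus the stated basis of 1000 kg — differing by rounding only).
Total batch = Σ batch = 1004 kg; ignition loss, Σ(batch × LOI) = 3.783 kg; yield = glass ÷ total batch = 99.62%.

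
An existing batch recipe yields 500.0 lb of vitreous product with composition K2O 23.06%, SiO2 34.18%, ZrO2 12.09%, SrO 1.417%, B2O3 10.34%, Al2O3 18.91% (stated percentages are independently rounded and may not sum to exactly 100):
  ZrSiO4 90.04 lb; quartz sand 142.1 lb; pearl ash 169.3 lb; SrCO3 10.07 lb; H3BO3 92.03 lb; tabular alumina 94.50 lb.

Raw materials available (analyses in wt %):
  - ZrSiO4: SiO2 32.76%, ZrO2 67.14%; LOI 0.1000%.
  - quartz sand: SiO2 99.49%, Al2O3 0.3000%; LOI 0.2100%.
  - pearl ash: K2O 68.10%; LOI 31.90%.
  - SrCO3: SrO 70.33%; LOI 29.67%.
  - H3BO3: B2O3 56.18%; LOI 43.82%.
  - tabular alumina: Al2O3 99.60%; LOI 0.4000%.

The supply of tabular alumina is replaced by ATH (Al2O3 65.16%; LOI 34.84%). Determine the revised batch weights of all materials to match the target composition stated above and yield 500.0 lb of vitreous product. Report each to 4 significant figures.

Revised batch per 500.0 lb vitreous product:
  ZrSiO4: 90.04 lb
  quartz sand: 142.1 lb
  pearl ash: 169.3 lb
  SrCO3: 10.07 lb
  H3BO3: 92.03 lb
  ATH: 144.4 lb
Total batch = 647.9 lb; LOI loss = 148.0 lb

Each numeric step runs at exact precision at each step. Intermediates appear, rounded to 4 significant figures, within the worked lines. A single rounding completes each reported value — derived quantities, which include glass mass, ignition loss, the totals, six oxide percentages, yield, are carried in full precision, exactly as printed in either problem or answer, using the weight values at 500.0 lb of glass.
Per-oxide target masses for 500.0 lb vitreous product:
  K2O: 23.06% × 500.0 = 115.3 lb
  SiO2: 34.18% × 500.0 = 170.9 lb
  ZrO2: 12.09% × 500.0 = 60.45 lb
  SrO: 1.417% × 500.0 = 7.085 lb
  B2O3: 10.34% × 500.0 = 51.70 lb
  Al2O3: 18.91% × 500.0 = 94.55 lb
Checking each oxide sum with the batch weights as given, per the basis as stated (summed amounts equal target values modulo rounding of the values):
  K2O: 169.3·0.6810 = 115.3 lb (target 115.3 lb)
  SiO2: 90.04·0.3276 + 142.1·0.9949 = 170.9 lb (target 170.9 lb)
  ZrO2: 90.04·0.6714 = 60.45 lb (target 60.45 lb)
  SrO: 10.07·0.7033 = 7.082 lb (target 7.085 lb)
  B2O3: 92.03·0.5618 = 51.70 lb (target 51.70 lb)
  Al2O3: 142.1·0.003000 + 144.4·0.6516 = 94.52 lb (target 94.55 lb)
The glass-mass cross-check: batch total minus LOI = 499.9 lb (the Σ of target masses is 500.0 lb; versus the stated basis of 500.0 lb — a pure rounding effect).
Summing the batch: Σ batch = 647.9 lb; ignition loss, Σ(batch × LOI) = 148.0 lb; yield, glass over the total, = 77.16%.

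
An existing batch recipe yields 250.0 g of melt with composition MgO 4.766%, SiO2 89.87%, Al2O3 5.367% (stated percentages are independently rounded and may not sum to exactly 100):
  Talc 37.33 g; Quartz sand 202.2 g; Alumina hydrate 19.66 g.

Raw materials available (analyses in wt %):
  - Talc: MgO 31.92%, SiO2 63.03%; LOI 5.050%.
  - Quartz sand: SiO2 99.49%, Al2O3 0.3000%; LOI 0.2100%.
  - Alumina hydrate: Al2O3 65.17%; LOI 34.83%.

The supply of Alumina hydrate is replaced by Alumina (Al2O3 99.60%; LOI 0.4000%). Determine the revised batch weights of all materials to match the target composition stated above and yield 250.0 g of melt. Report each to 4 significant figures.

Revised batch per 250.0 g melt:
  Talc: 37.33 g
  Quartz sand: 202.2 g
  Alumina: 12.86 g
Total batch = 252.4 g; LOI loss = 2.361 g

All internal work keeps exact precision end to end — rounding to four significant figures extends to every intermediate as printed; exactly one rounding lands on every reported figure; derived quantities (the three compositions, glass mass, LOI, yield, totals) are rebuilt from the weighed amounts for 250.0 g of glass in full precision, as set out in the problem or answer text.
Oxide-by-oxide targets in 250.0 g melt:
  MgO: 4.766% × 250.0 = 11.92 g
  SiO2: 89.87% × 250.0 = 224.7 g
  Al2O3: 5.367% × 250.0 = 13.42 g
Oxide-by-oxide audit on the weights just shown, for the quoted basis mass (target by target, the sums agree net of answer rounding effects):
  MgO: 37.33·0.3192 = 11.92 g (target 11.92 g)
  SiO2: 37.33·0.6303 + 202.2·0.9949 = 224.7 g (target 224.7 g)
  Al2O3: 202.2·0.003000 + 12.86·0.9960 = 13.42 g (target 13.42 g)
The glass-mass cross-check: total batch − LOI = 250.0 g (targets for the oxides total 250.0 g; the stated basis being 250.0 g — deltas are rounding alone).
Batch total: Σ batch = 252.4 g; LOI loss = Σ batch·LOI = 2.361 g; yield, glass over the total, = 99.06%.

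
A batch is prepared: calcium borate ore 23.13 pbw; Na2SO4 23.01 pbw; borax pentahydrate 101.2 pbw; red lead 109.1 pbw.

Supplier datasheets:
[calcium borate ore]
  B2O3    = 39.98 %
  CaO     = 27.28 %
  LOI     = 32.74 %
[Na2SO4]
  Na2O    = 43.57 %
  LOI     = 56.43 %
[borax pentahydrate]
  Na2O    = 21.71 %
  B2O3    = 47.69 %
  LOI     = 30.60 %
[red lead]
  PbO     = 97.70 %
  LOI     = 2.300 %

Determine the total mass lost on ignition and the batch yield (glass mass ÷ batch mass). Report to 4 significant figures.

Exact precision is carried in every operation — the intermediate values appear, rounded to four significant digits, as written. Every reported value sees exactly one rounding — all derived quantities, including totals, yield, the four compositions, LOI, glass mass, are computed from the batch weights per 202.4 pbw of glass at full float precision, as they appear in the problem or answer text.
Loss on ignition, line by line:
  calcium borate ore: 23.13 × 0.3274 = 7.573 pbw
  Na2SO4: 23.01 × 0.5643 = 12.98 pbw
  borax pentahydrate: 101.2 × 0.3060 = 30.97 pbw
  red lead: 109.1 × 0.02300 = 2.509 pbw
Total LOI = 54.03 pbw
Glass = batch − LOI = 256.4 − 54.03 = 202.4 pbw

LOI loss = 54.03 pbw; glass = 202.4 pbw; yield = 78.93%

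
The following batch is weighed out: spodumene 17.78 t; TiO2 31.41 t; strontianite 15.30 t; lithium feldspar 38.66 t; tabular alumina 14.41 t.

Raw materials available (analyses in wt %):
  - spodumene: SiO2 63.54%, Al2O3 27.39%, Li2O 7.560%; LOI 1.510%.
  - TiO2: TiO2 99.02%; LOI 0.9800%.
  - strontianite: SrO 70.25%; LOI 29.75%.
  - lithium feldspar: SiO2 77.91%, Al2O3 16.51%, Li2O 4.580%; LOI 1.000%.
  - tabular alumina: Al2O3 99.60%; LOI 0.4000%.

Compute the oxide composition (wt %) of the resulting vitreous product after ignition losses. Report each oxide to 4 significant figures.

All internal work maintains full precision at every stage. Values along the way are shown rounded to 4 significant digits as written. Each reported result sees exactly one rounding — all derived quantities are computed using the weight values for 112.0 t of glass in full precision (the yield, the totals, five oxide percentages, net glass mass, LOI), as given in the problem or the answer.
Oxide masses out of the charge:
  SiO2: 17.78·0.6354 + 38.66·0.7791 = 41.42 t
  SrO: 15.30·0.7025 = 10.75 t
  Al2O3: 17.78·0.2739 + 38.66·0.1651 + 14.41·0.9960 = 25.61 t
  TiO2: 31.41·0.9902 = 31.10 t
  Li2O: 17.78·0.07560 + 38.66·0.04580 = 3.115 t
LOI: 17.78·0.01510 + 31.41·0.009800 + 15.30·0.2975 + 38.66·0.01000 + 14.41·0.004000 = 5.572 t
batch − LOI leaves glass = 117.6 − 5.572 = 112.0 t (= Σ oxide masses)
wt % = 100 × oxide mass / glass mass

Glass mass = 112.0 t (batch 117.6 − LOI 5.572).
Composition: SiO2 36.98%, SrO 9.598%, Al2O3 22.86%, TiO2 27.77%, Li2O 2.781%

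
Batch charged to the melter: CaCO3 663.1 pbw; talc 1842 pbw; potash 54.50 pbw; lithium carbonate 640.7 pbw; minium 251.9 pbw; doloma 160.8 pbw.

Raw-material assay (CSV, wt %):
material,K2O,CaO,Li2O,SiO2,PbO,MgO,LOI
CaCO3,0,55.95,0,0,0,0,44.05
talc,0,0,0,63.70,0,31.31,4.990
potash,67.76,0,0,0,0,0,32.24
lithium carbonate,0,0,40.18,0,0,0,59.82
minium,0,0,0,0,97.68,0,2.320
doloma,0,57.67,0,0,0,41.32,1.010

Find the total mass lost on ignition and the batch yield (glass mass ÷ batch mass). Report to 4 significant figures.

Values along the way are shown, rounded to 4 significant digits, on the page. The whole derivation runs at full float precision all the way through. A single rounding finalizes every reported number. Derived quantities (the yield, totals, six oxide percentages, LOI, glass mass) are re-derived in exact precision from the batch weights at 2821 pbw of glass exactly as printed in either problem or answer.
Per-material ignition loss:
  CaCO3: 663.1 × 0.4405 = 292.1 pbw
  talc: 1842 × 0.04990 = 91.92 pbw
  potash: 54.50 × 0.3224 = 17.57 pbw
  lithium carbonate: 640.7 × 0.5982 = 383.3 pbw
  minium: 251.9 × 0.02320 = 5.844 pbw
  doloma: 160.8 × 0.01010 = 1.624 pbw
Total LOI = 792.3 pbw
Glass = batch − LOI = 3613 − 792.3 = 2821 pbw

LOI loss = 792.3 pbw; glass = 2821 pbw; yield = 78.07%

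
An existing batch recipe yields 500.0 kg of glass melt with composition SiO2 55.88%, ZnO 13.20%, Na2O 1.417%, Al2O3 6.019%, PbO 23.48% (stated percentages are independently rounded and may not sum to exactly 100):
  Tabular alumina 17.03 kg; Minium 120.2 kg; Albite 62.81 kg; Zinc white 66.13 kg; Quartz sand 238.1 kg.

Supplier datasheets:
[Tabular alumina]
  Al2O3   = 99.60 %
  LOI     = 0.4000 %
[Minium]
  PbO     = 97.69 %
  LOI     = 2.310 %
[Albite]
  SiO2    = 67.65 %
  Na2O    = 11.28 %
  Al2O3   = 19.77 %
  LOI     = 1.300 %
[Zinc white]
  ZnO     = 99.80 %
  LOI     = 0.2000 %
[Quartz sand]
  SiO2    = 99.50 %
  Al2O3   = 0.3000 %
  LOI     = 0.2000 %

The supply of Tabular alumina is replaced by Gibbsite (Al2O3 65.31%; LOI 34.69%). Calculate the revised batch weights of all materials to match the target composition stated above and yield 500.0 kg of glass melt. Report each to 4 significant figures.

Revised batch per 500.0 kg glass melt:
  Gibbsite: 25.97 kg
  Minium: 120.2 kg
  Albite: 62.81 kg
  Zinc white: 66.13 kg
  Quartz sand: 238.1 kg
Total batch = 513.2 kg; LOI loss = 13.21 kg

In-progress results are displayed, with 4-significant-digit rounding, alongside each step — every computation carries exact precision through every step. A single rounding yields every reported number — the derived quantities (the five compositions, the totals, net glass mass, LOI, the yield) are recomputed in exact precision from the weighed amounts per 500.0 kg of glass, as written in problem or answer.
Target masses of each oxide per 500.0 kg glass melt:
  SiO2: 55.88% × 500.0 = 279.4 kg
  ZnO: 13.20% × 500.0 = 66.00 kg
  Na2O: 1.417% × 500.0 = 7.085 kg
  Al2O3: 6.019% × 500.0 = 30.10 kg
  PbO: 23.48% × 500.0 = 117.4 kg
Mass-balance tally per oxide per the reported batch figures, on the stated basis (target by target, the sums agree net of answer rounding effects):
  SiO2: 62.81·0.6765 + 238.1·0.9950 = 279.4 kg (target 279.4 kg)
  ZnO: 66.13·0.9980 = 66.00 kg (target 66.00 kg)
  Na2O: 62.81·0.1128 = 7.085 kg (target 7.085 kg)
  Al2O3: 25.97·0.6531 + 62.81·0.1977 + 238.1·0.003000 = 30.09 kg (target 30.10 kg)
  PbO: 120.2·0.9769 = 117.4 kg (target 117.4 kg)
Mass balance on the glass: batch total minus LOI = 500.0 kg (the Σ of target masses is 500.0 kg; the stated basis being 500.0 kg — any gap is answer rounding).
Batch grand total — Σ batch = 513.2 kg; Σ batch·LOI gives LOI loss = 13.21 kg; yield, glass over the total, = 97.43%.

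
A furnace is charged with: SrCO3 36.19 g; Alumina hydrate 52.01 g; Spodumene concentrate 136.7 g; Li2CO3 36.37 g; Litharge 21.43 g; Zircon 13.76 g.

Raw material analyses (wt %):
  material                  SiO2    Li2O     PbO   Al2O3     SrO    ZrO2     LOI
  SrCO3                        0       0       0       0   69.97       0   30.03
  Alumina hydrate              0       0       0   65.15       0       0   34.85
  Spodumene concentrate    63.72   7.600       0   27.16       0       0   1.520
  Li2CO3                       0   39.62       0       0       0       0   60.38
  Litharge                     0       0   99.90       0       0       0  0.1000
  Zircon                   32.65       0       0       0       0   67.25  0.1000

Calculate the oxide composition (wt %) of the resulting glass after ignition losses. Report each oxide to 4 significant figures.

Glass mass = 243.4 g (batch 296.5 − LOI 53.07).
Composition: SiO2 37.63%, Li2O 10.19%, PbO 8.796%, Al2O3 29.18%, SrO 10.40%, ZrO2 3.802%

Every computation runs at exact precision end to end. In-progress results are displayed with 4-significant-figure rounding in the working. A single rounding completes every reported value; all derived quantities (yield, the totals, the six compositions, net glass mass, ignition loss) are rebuilt in exact precision from the batch weights for 243.4 g of glass as quoted within either problem or answer.
Oxide masses out of the charge:
  SiO2: 136.7·0.6372 + 13.76·0.3265 = 91.60 g
  Li2O: 136.7·0.07600 + 36.37·0.3962 = 24.80 g
  PbO: 21.43·0.9990 = 21.41 g
  Al2O3: 52.01·0.6515 + 136.7·0.2716 = 71.01 g
  SrO: 36.19·0.6997 = 25.32 g
  ZrO2: 13.76·0.6725 = 9.254 g
LOI: 36.19·0.3003 + 52.01·0.3485 + 136.7·0.01520 + 36.37·0.6038 + 21.43·0.001000 + 13.76·0.001000 = 53.07 g
Net of LOI, the glass mass = 296.5 − 53.07 = 243.4 g (= the summed oxide contributions)
wt % = oxide mass / glass mass × 100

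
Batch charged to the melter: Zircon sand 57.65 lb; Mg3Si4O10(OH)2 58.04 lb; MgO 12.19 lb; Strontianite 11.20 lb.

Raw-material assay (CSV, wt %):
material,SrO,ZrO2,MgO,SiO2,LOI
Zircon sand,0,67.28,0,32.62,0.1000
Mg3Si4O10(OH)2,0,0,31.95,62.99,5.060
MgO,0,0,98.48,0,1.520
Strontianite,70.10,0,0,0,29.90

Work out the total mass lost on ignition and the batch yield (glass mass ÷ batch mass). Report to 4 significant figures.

LOI loss = 6.529 lb; glass = 132.6 lb; yield = 95.31%

All internal work keeps full precision at each step — values along the way are printed rounded to 4 significant digits at each printed step. Exactly one rounding is applied to every reported number — derived quantities, including the totals, the four compositions, glass mass, yield, LOI, are recomputed from the weighed amounts per 132.6 lb of glass at full precision, as set out in problem or answer.
Ignition loss by material:
  Zircon sand: 57.65 × 0.001000 = 0.05765 lb
  Mg3Si4O10(OH)2: 58.04 × 0.05060 = 2.937 lb
  MgO: 12.19 × 0.01520 = 0.1853 lb
  Strontianite: 11.20 × 0.2990 = 3.349 lb
Total LOI = 6.529 lb
Glass = batch − LOI = 139.1 − 6.529 = 132.6 lb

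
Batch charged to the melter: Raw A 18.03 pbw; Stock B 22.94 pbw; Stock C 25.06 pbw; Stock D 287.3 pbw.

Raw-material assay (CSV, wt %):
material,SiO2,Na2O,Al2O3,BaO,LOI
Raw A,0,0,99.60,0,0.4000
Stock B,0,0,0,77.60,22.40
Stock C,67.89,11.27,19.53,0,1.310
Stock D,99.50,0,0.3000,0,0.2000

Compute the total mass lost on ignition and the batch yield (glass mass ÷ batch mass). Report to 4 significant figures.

LOI loss = 6.114 pbw; glass = 347.2 pbw; yield = 98.27%

The intermediate values are printed, rounded to four significant digits, in the printout. Every computation holds full float precision at every stage — a single rounding completes every reported figure; derived quantities, including the four compositions, LOI, the totals, net glass mass, yield, are computed using the weight values at 347.2 pbw of glass at exact precision as written in either problem or answer.
Per-material ignition loss:
  Raw A: 18.03 × 0.004000 = 0.07212 pbw
  Stock B: 22.94 × 0.2240 = 5.139 pbw
  Stock C: 25.06 × 0.01310 = 0.3283 pbw
  Stock D: 287.3 × 0.002000 = 0.5746 pbw
Total LOI = 6.114 pbw
Glass = batch − LOI = 353.3 − 6.114 = 347.2 pbw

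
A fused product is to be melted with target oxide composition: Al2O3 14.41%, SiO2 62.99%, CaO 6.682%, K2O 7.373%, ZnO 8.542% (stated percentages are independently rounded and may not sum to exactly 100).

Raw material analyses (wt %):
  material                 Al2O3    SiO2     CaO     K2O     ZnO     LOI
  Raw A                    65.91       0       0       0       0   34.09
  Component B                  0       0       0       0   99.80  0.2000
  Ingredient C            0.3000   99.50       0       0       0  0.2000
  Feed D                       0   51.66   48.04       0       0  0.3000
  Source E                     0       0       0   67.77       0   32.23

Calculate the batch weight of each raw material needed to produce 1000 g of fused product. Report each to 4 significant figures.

Batch per 1000 g fused product:
  Raw A: 216.1 g
  Component B: 85.59 g
  Ingredient C: 560.8 g
  Feed D: 139.1 g
  Source E: 108.8 g
Total batch = 1110 g; LOI loss = 110.4 g; yield = 90.05%

Each numeric step holds full float precision through the solve; intermediates are displayed with 4-significant-digit rounding alongside each step. Every reported value receives exactly one rounding. The derived quantities are computed starting from the weights for 1000 g of glass in full float precision (five oxide percentages, glass mass, the totals, LOI, yield) as written in the problem or answer text.
Target masses of each oxide per 1000 g fused product:
  Al2O3: 14.41% × 1000 = 144.1 g
  SiO2: 62.99% × 1000 = 629.9 g
  CaO: 6.682% × 1000 = 66.82 g
  K2O: 7.373% × 1000 = 73.73 g
  ZnO: 8.542% × 1000 = 85.42 g
Mass-balance tally per oxide using the reported weights, versus the basis set out (delivered sums recover each target within answer rounding):
  Al2O3: 216.1·0.6591 + 560.8·0.003000 = 144.1 g (target 144.1 g)
  SiO2: 560.8·0.9950 + 139.1·0.5166 = 629.9 g (target 629.9 g)
  CaO: 139.1·0.4804 = 66.82 g (target 66.82 g)
  K2O: 108.8·0.6777 = 73.73 g (target 73.73 g)
  ZnO: 85.59·0.9980 = 85.42 g (target 85.42 g)
Glass-mass closure: batch total minus LOI = 999.9 g (oxide target masses add up to 1000 g; the stated basis being 1000 g — gaps are rounding artifacts).
Whole-batch sum: Σ batch = 1110 g; ignition loss, Σ(batch × LOI) = 110.4 g; yield: glass divided by total = 90.05%.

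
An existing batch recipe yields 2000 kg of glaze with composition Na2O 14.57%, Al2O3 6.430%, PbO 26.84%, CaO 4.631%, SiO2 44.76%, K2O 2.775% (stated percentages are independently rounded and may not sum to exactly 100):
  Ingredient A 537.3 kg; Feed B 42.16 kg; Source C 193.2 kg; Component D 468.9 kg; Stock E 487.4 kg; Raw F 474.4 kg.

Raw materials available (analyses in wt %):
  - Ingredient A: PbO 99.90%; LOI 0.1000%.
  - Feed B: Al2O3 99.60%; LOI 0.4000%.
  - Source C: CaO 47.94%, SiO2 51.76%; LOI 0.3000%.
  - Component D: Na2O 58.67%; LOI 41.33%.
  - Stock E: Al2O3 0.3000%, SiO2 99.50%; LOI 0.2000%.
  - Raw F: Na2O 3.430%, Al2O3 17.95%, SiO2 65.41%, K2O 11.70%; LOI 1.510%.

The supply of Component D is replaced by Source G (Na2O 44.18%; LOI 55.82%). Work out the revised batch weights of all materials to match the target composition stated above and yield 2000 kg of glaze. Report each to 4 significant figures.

The working math carries full precision through every step — the intermediate values are printed rounded to 4 significant digits — every reported result takes exactly one rounding; the derived quantities, which include the yield, the totals, glass mass, the six compositions, LOI, are computed at exact precision, as they appear in problem or answer, from the batch weights at 2000 kg of glass.
Target masses of each oxide per 2000 kg glaze:
  Na2O: 14.57% × 2000 = 291.4 kg
  Al2O3: 6.430% × 2000 = 128.6 kg
  PbO: 26.84% × 2000 = 536.8 kg
  CaO: 4.631% × 2000 = 92.62 kg
  SiO2: 44.76% × 2000 = 895.2 kg
  K2O: 2.775% × 2000 = 55.50 kg
Oxide-by-oxide audit on the weights just shown, at the basis given (sum by sum, the targets are met up to rounding of the answer):
  Na2O: 622.7·0.4418 + 474.4·0.03430 = 291.4 kg (target 291.4 kg)
  Al2O3: 42.16·0.9960 + 487.4·0.003000 + 474.4·0.1795 = 128.6 kg (target 128.6 kg)
  PbO: 537.3·0.9990 = 536.8 kg (target 536.8 kg)
  CaO: 193.2·0.4794 = 92.62 kg (target 92.62 kg)
  SiO2: 193.2·0.5176 + 487.4·0.9950 + 474.4·0.6541 = 895.3 kg (target 895.2 kg)
  K2O: 474.4·0.1170 = 55.50 kg (target 55.50 kg)
Auditing the glass mass value: batch total minus LOI = 2000 kg (the targets, summed, come to 2000 kg; against the stated basis, 2000 kg — gaps are rounding artifacts).
Batch grand total — Σ batch = 2357 kg; Σ batch·LOI gives LOI loss = 357.0 kg; yield: glass divided by total = 84.85%.

Revised batch per 2000 kg glaze:
  Ingredient A: 537.3 kg
  Feed B: 42.16 kg
  Source C: 193.2 kg
  Source G: 622.7 kg
  Stock E: 487.4 kg
  Raw F: 474.4 kg
Total batch = 2357 kg; LOI loss = 357.0 kg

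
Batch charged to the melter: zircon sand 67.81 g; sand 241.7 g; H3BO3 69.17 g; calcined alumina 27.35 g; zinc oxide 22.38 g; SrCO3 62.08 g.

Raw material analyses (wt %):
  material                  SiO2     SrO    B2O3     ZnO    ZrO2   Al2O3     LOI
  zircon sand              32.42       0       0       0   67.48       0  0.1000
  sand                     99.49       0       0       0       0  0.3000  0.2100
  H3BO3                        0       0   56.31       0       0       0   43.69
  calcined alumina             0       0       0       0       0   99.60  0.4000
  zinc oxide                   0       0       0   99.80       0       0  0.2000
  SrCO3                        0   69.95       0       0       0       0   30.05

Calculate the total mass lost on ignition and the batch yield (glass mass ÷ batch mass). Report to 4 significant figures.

Every computation maintains exact precision at every stage. Working values are shown, rounded to four significant digits, in the printout; exactly one rounding is applied to each reported number; all derived quantities (yield, net glass mass, LOI, the totals, the six compositions) are computed in full float precision from the batch weights for 440.9 g of glass as set out in the question or the answer.
Ignition loss by material:
  zircon sand: 67.81 × 0.001000 = 0.06781 g
  sand: 241.7 × 0.002100 = 0.5076 g
  H3BO3: 69.17 × 0.4369 = 30.22 g
  calcined alumina: 27.35 × 0.004000 = 0.1094 g
  zinc oxide: 22.38 × 0.002000 = 0.04476 g
  SrCO3: 62.08 × 0.3005 = 18.66 g
Total LOI = 49.60 g
Glass = batch − LOI = 490.5 − 49.60 = 440.9 g

LOI loss = 49.60 g; glass = 440.9 g; yield = 89.89%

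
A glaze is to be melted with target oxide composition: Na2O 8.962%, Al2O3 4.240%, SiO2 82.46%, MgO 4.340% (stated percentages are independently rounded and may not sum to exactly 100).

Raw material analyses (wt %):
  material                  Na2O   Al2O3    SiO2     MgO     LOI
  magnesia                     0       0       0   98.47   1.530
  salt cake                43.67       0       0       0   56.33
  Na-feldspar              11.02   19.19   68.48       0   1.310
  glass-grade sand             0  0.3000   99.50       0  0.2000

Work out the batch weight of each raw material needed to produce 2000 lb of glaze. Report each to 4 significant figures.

Batch per 2000 lb glaze:
  magnesia: 88.15 lb
  salt cake: 304.3 lb
  Na-feldspar: 420.5 lb
  glass-grade sand: 1368 lb
Total batch = 2181 lb; LOI loss = 181.0 lb; yield = 91.70%

Exact precision is maintained end to end; rounding to 4 significant figures governs every working value as printed; every reported value is rounded only once — derived quantities are rebuilt from the weighed amounts at 2000 lb of glass in exact precision (net glass mass, yield, LOI, four oxide percentages, totals), as written in either problem or answer.
Target masses of each oxide per 2000 lb glaze:
  Na2O: 8.962% × 2000 = 179.2 lb
  Al2O3: 4.240% × 2000 = 84.80 lb
  SiO2: 82.46% × 2000 = 1649 lb
  MgO: 4.340% × 2000 = 86.80 lb
A balance pass over the oxides, working from each reported weight, on the stated basis (oxide sums agree with the targets given rounding of the digits):
  Na2O: 304.3·0.4367 + 420.5·0.1102 = 179.2 lb (target 179.2 lb)
  Al2O3: 420.5·0.1919 + 1368·0.003000 = 84.80 lb (target 84.80 lb)
  SiO2: 420.5·0.6848 + 1368·0.9950 = 1649 lb (target 1649 lb)
  MgO: 88.15·0.9847 = 86.80 lb (target 86.80 lb)
Glass mass check: batch total minus LOI = 2000 lb (targets for the oxides total 2000 lb; basis as stated: 2000 lb — differing by rounding only).
Whole-batch sum: Σ batch = 2181 lb; the LOI term Σ batch·LOI equals 181.0 lb; glass ÷ batch gives a yield of 91.70%.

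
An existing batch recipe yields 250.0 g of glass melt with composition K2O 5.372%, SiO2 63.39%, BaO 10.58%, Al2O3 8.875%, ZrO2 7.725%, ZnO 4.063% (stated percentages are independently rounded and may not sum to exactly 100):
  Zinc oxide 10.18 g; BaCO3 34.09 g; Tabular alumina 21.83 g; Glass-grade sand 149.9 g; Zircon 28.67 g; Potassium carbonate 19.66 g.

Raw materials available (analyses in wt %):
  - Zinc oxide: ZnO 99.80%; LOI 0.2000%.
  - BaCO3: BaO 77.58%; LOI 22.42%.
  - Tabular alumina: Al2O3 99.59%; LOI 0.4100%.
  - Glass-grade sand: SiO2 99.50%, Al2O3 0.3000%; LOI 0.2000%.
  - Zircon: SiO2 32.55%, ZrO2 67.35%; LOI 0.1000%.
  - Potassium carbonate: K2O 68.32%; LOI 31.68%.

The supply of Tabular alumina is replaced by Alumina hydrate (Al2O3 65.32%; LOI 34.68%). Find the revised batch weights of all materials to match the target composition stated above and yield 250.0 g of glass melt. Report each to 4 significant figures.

Revised batch per 250.0 g glass melt:
  Zinc oxide: 10.18 g
  BaCO3: 34.09 g
  Alumina hydrate: 33.28 g
  Glass-grade sand: 149.9 g
  Zircon: 28.67 g
  Potassium carbonate: 19.66 g
Total batch = 275.8 g; LOI loss = 25.76 g

Each numeric step runs at exact precision through every step. The intermediate values are shown rounded to four significant figures alongside each step; every reported value includes exactly one rounding — all derived quantities (the yield, totals, LOI, glass mass, the six compositions) are re-derived from the batch weights at 250.0 g of glass at full precision, as given in question or answer.
Per-oxide target masses for 250.0 g glass melt:
  K2O: 5.372% × 250.0 = 13.43 g
  SiO2: 63.39% × 250.0 = 158.5 g
  BaO: 10.58% × 250.0 = 26.45 g
  Al2O3: 8.875% × 250.0 = 22.19 g
  ZrO2: 7.725% × 250.0 = 19.31 g
  ZnO: 4.063% × 250.0 = 10.16 g
Oxide-by-oxide audit applying the batch weights above, on the stated basis (target by target, the sums agree up to rounding of the answer):
  K2O: 19.66·0.6832 = 13.43 g (target 13.43 g)
  SiO2: 149.9·0.9950 + 28.67·0.3255 = 158.5 g (target 158.5 g)
  BaO: 34.09·0.7758 = 26.45 g (target 26.45 g)
  Al2O3: 33.28·0.6532 + 149.9·0.003000 = 22.19 g (target 22.19 g)
  ZrO2: 28.67·0.6735 = 19.31 g (target 19.31 g)
  ZnO: 10.18·0.9980 = 10.16 g (target 10.16 g)
Auditing the glass mass value: whole batch net of LOI = 250.0 g (oxide target masses add up to 250.0 g; with the basis standing at 250.0 g — gaps are rounding artifacts).
Batch total: Σ batch = 275.8 g; LOI loss = Σ batch·LOI = 25.76 g; yield, glass over the total, = 90.66%.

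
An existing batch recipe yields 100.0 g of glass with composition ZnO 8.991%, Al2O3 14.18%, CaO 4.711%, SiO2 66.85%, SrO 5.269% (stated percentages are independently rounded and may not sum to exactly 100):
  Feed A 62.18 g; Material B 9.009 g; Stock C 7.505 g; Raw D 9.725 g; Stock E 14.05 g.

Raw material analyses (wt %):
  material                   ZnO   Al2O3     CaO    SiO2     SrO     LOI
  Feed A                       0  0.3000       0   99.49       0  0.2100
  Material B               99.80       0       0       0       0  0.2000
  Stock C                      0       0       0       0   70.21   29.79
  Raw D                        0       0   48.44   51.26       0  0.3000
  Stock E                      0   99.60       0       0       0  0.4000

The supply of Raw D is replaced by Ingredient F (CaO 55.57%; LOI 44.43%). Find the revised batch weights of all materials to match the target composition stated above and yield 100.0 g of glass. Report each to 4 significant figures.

Revised batch per 100.0 g glass:
  Feed A: 67.19 g
  Material B: 9.009 g
  Stock C: 7.505 g
  Ingredient F: 8.478 g
  Stock E: 14.03 g
Total batch = 106.2 g; LOI loss = 6.218 g

The whole derivation keeps full precision through every step — working values are displayed, with 4-significant-figure rounding, across the worked steps — exactly one rounding is applied to every reported figure — all derived quantities (five oxide percentages, totals, LOI, glass mass, the yield) are recomputed from the weighed amounts at 100.0 g of glass in full precision exactly as shown in the problem or the answer.
Target oxide masses per 100.0 g glass:
  ZnO: 8.991% × 100.0 = 8.991 g
  Al2O3: 14.18% × 100.0 = 14.18 g
  CaO: 4.711% × 100.0 = 4.711 g
  SiO2: 66.85% × 100.0 = 66.85 g
  SrO: 5.269% × 100.0 = 5.269 g
Per-oxide balance check with the batch weights as given, per the basis as stated (delivered sums recover each target within answer rounding):
  ZnO: 9.009·0.9980 = 8.991 g (target 8.991 g)
  Al2O3: 67.19·0.003000 + 14.03·0.9960 = 14.18 g (target 14.18 g)
  CaO: 8.478·0.5557 = 4.711 g (target 4.711 g)
  SiO2: 67.19·0.9949 = 66.85 g (target 66.85 g)
  SrO: 7.505·0.7021 = 5.269 g (target 5.269 g)
Glass-mass sanity pass: net batch after ignition = 99.99 g (the Σ of target masses is 100.0 g; stated basis 100.0 g — rounding explains the deltas).
Summing the batch: Σ batch = 106.2 g; the LOI term Σ batch·LOI equals 6.218 g; the yield ratio, glass ÷ batch: 94.15%.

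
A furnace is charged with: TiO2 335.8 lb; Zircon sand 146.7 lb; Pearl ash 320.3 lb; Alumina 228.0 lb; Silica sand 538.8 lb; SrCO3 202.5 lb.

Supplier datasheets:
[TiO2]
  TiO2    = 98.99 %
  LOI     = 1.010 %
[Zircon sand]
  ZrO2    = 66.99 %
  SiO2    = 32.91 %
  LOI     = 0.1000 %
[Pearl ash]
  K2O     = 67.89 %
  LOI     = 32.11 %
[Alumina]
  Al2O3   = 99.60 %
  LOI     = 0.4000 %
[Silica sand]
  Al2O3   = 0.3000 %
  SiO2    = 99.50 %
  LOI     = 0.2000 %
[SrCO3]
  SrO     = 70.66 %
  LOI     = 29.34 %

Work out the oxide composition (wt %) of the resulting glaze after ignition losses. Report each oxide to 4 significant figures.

Glass mass = 1604 lb (batch 1772 − LOI 167.8).
Composition: SrO 8.919%, ZrO2 6.126%, K2O 13.55%, Al2O3 14.26%, TiO2 20.72%, SiO2 36.43%

The working math holds exact precision at all times; the intermediate values appear (rounded to four significant digits) across the worked steps. Each reported figure takes a single rounding; all derived quantities are computed using the weight values at 1604 lb of glass in full float precision (totals, the six compositions, net glass mass, LOI, the yield), exactly as shown in the question or the answer.
Mass of each oxide from the mix:
  SrO: 202.5·0.7066 = 143.1 lb
  ZrO2: 146.7·0.6699 = 98.27 lb
  K2O: 320.3·0.6789 = 217.5 lb
  Al2O3: 228.0·0.9960 + 538.8·0.003000 = 228.7 lb
  TiO2: 335.8·0.9899 = 332.4 lb
  SiO2: 146.7·0.3291 + 538.8·0.9950 = 584.4 lb
LOI: 335.8·0.01010 + 146.7·0.001000 + 320.3·0.3211 + 228.0·0.004000 + 538.8·0.002000 + 202.5·0.2934 = 167.8 lb
batch − LOI leaves glass = 1772 − 167.8 = 1604 lb (= Σ oxide masses)
each wt % is 100 × oxide ÷ glass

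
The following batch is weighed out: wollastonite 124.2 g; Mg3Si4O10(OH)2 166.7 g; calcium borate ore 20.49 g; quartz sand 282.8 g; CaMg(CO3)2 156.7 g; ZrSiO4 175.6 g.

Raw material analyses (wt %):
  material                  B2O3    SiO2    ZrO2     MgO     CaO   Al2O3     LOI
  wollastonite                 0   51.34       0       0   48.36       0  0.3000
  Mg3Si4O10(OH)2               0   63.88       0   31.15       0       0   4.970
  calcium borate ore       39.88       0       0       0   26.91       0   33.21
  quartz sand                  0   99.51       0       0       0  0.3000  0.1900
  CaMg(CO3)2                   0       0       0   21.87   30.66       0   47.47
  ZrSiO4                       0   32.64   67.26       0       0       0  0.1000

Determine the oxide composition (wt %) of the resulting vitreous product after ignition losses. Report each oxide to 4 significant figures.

The working math keeps exact precision through the solve. The intermediate values are shown (rounded to 4 significant figures) between the steps; a single rounding finalizes each reported number — all derived quantities, including the yield, LOI, glass mass, the six compositions, totals, are re-derived from the weighed amounts on 835.9 g of glass at full precision as set out in question or answer.
Delivered oxide masses:
  B2O3: 20.49·0.3988 = 8.171 g
  SiO2: 124.2·0.5134 + 166.7·0.6388 + 282.8·0.9951 + 175.6·0.3264 = 509.0 g
  ZrO2: 175.6·0.6726 = 118.1 g
  MgO: 166.7·0.3115 + 156.7·0.2187 = 86.20 g
  CaO: 124.2·0.4836 + 20.49·0.2691 + 156.7·0.3066 = 113.6 g
  Al2O3: 282.8·0.003000 = 0.8484 g
LOI: 124.2·0.003000 + 166.7·0.04970 + 20.49·0.3321 + 282.8·0.001900 + 156.7·0.4747 + 175.6·0.001000 = 90.56 g
Resulting glass, batch − LOI: 926.5 − 90.56 = 835.9 g (= the summed oxide contributions)
percent by weight: oxide/glass ×100

Glass mass = 835.9 g (batch 926.5 − LOI 90.56).
Composition: B2O3 0.9775%, SiO2 60.89%, ZrO2 14.13%, MgO 10.31%, CaO 13.59%, Al2O3 0.1015%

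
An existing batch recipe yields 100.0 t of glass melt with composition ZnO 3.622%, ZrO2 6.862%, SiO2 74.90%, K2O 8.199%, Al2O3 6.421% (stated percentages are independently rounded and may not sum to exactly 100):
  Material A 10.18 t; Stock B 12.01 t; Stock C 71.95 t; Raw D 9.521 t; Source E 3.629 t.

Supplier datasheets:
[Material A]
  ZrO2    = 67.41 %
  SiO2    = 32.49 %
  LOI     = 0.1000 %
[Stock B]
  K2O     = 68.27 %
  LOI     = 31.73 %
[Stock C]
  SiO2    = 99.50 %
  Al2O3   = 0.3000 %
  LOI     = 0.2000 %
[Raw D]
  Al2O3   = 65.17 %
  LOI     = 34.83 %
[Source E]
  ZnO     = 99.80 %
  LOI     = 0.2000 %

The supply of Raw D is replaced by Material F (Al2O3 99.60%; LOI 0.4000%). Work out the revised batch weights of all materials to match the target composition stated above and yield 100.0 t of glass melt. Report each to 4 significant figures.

Revised batch per 100.0 t glass melt:
  Material A: 10.18 t
  Stock B: 12.01 t
  Stock C: 71.95 t
  Material F: 6.230 t
  Source E: 3.629 t
Total batch = 104.0 t; LOI loss = 3.997 t

Intermediates are displayed with 4-significant-digit rounding alongside each step; the whole derivation carries full float precision from first step to last. Each reported value receives exactly one rounding — the derived quantities, which include the totals, ignition loss, the yield, glass mass, five oxide percentages, are recomputed in exact precision, as they appear in problem or answer, using the weight values at 100.0 t of glass.
Oxide-by-oxide targets in 100.0 t glass melt:
  ZnO: 3.622% × 100.0 = 3.622 t
  ZrO2: 6.862% × 100.0 = 6.862 t
  SiO2: 74.90% × 100.0 = 74.90 t
  K2O: 8.199% × 100.0 = 8.199 t
  Al2O3: 6.421% × 100.0 = 6.421 t
Oxide-by-oxide audit working from each reported weight, versus the basis set out (oxide sums agree with the targets inside rounding margins):
  ZnO: 3.629·0.9980 = 3.622 t (target 3.622 t)
  ZrO2: 10.18·0.6741 = 6.862 t (target 6.862 t)
  SiO2: 10.18·0.3249 + 71.95·0.9950 = 74.90 t (target 74.90 t)
  K2O: 12.01·0.6827 = 8.199 t (target 8.199 t)
  Al2O3: 71.95·0.003000 + 6.230·0.9960 = 6.421 t (target 6.421 t)
Auditing the glass mass value: Σ batch − LOI loss = 100.0 t (summing oxide targets gives 100.0 t; the stated basis being 100.0 t — gaps are rounding artifacts).
Batch grand total — Σ batch = 104.0 t; LOI removed, Σ of batch·LOI: 3.997 t; glass ÷ batch gives a yield of 96.16%.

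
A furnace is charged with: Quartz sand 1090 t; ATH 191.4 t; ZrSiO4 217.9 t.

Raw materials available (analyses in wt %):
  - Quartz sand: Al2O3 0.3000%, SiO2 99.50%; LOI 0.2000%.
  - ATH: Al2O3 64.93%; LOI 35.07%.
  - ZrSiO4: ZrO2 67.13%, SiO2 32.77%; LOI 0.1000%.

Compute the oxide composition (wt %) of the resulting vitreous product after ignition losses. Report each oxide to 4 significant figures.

All internal work keeps exact precision all the way through. Mid-chain values are printed rounded to four significant digits within the worked lines; a single rounding finalizes every reported number; all derived quantities, including net glass mass, yield, ignition loss, totals, the three compositions, are rebuilt starting from the weights for 1430 t of glass at full float precision, exactly as shown in question or answer.
Mass of each oxide from the mix:
  ZrO2: 217.9·0.6713 = 146.3 t
  Al2O3: 1090·0.003000 + 191.4·0.6493 = 127.5 t
  SiO2: 1090·0.9950 + 217.9·0.3277 = 1156 t
LOI: 1090·0.002000 + 191.4·0.3507 + 217.9·0.001000 = 69.52 t
Net of LOI, the glass mass = 1499 − 69.52 = 1430 t (= Σ oxide masses)
each oxide over glass, ×100, is wt %

Glass mass = 1430 t (batch 1499 − LOI 69.52).
Composition: ZrO2 10.23%, Al2O3 8.921%, SiO2 80.85%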